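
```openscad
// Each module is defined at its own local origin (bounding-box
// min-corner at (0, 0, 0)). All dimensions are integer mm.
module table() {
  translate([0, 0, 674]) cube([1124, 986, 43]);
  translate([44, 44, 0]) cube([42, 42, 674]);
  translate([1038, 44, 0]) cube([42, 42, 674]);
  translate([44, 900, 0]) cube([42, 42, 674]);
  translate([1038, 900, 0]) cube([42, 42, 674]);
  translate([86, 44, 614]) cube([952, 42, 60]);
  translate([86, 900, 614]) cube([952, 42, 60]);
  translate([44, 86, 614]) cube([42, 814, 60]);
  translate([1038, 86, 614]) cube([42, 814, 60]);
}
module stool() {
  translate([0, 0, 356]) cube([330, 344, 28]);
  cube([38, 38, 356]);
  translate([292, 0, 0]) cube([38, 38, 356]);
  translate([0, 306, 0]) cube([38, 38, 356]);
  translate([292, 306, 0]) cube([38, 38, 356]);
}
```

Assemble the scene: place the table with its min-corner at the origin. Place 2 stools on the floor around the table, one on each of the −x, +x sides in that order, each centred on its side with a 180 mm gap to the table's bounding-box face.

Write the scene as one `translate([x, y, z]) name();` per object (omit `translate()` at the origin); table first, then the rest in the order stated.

table();
translate([-510, 321, 0]) stool();
translate([1304, 321, 0]) stool();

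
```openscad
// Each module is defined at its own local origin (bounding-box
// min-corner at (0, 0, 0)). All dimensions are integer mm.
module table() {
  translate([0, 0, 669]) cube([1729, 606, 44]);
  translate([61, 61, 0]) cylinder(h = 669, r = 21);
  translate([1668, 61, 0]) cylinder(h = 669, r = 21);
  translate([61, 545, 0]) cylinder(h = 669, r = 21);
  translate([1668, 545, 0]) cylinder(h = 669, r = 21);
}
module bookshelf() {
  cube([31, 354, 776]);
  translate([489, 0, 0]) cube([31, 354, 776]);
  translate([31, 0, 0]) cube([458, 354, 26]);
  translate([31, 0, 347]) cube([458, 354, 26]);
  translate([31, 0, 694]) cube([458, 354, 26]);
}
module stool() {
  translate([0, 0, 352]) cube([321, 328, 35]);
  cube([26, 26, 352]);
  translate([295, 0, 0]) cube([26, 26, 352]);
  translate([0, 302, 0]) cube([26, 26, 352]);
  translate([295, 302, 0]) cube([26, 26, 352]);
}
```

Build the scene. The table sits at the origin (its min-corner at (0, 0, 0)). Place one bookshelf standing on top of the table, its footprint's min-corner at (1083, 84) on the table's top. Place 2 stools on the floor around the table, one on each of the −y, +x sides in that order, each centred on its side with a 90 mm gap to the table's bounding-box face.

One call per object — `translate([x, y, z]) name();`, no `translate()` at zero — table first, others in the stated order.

table();
translate([1083, 84, 713]) bookshelf();
translate([704, -418, 0]) stool();
translate([1819, 139, 0]) stool();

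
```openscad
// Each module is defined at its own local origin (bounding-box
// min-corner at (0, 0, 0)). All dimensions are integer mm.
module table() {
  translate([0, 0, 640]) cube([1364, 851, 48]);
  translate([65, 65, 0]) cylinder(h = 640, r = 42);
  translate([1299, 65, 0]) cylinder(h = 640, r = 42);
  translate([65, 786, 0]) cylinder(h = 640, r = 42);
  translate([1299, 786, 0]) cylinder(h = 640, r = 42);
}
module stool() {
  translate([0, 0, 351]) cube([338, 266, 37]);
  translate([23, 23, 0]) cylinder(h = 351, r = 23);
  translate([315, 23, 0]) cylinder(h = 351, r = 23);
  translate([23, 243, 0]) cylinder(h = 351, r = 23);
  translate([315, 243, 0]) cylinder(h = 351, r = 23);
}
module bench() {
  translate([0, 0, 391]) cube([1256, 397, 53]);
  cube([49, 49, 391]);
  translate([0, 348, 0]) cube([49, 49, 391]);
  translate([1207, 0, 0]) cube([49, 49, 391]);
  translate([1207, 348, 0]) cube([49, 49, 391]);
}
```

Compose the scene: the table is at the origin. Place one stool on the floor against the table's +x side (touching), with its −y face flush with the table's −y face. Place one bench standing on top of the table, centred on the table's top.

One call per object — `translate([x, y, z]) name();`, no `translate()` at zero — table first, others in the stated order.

table();
translate([1364, 0, 0]) stool();
translate([54, 227, 688]) bench();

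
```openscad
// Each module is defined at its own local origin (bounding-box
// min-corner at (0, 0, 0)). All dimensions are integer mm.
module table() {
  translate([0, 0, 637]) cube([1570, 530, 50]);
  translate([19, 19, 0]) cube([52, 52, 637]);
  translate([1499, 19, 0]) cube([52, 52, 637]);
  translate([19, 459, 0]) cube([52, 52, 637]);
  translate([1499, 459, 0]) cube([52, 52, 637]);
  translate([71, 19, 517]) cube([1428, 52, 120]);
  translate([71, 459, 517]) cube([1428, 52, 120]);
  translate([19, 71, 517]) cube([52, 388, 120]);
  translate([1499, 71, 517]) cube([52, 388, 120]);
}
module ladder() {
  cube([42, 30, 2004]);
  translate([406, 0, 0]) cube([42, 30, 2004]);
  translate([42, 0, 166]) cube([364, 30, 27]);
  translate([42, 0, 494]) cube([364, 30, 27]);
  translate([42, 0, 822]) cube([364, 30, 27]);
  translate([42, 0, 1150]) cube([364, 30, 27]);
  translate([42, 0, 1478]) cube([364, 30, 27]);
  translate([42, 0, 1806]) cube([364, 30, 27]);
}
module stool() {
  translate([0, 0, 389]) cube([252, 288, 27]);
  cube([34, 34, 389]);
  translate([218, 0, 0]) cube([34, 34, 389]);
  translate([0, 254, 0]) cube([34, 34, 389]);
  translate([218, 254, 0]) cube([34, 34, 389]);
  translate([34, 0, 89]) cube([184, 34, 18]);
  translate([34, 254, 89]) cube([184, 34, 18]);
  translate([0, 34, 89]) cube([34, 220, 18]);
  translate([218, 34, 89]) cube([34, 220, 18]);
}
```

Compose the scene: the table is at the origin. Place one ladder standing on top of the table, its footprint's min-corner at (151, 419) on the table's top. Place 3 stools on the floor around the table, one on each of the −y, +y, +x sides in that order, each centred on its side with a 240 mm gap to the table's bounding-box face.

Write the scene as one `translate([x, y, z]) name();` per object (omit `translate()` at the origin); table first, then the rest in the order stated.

table();
translate([151, 419, 687]) ladder();
translate([659, -528, 0]) stool();
translate([659, 770, 0]) stool();
translate([1810, 121, 0]) stool();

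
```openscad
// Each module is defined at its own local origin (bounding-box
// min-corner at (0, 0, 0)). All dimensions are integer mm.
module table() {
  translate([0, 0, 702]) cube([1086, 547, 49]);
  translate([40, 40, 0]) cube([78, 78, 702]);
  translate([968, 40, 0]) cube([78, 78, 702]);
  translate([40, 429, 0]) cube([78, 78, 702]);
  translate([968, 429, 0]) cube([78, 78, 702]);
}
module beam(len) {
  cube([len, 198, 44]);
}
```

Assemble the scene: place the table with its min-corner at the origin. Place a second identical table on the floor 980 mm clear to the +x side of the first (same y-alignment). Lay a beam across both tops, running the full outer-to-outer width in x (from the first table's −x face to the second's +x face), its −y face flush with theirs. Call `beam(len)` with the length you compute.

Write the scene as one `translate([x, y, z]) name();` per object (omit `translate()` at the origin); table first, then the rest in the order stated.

table();
translate([2066, 0, 0]) table();
translate([0, 0, 751]) beam(3152);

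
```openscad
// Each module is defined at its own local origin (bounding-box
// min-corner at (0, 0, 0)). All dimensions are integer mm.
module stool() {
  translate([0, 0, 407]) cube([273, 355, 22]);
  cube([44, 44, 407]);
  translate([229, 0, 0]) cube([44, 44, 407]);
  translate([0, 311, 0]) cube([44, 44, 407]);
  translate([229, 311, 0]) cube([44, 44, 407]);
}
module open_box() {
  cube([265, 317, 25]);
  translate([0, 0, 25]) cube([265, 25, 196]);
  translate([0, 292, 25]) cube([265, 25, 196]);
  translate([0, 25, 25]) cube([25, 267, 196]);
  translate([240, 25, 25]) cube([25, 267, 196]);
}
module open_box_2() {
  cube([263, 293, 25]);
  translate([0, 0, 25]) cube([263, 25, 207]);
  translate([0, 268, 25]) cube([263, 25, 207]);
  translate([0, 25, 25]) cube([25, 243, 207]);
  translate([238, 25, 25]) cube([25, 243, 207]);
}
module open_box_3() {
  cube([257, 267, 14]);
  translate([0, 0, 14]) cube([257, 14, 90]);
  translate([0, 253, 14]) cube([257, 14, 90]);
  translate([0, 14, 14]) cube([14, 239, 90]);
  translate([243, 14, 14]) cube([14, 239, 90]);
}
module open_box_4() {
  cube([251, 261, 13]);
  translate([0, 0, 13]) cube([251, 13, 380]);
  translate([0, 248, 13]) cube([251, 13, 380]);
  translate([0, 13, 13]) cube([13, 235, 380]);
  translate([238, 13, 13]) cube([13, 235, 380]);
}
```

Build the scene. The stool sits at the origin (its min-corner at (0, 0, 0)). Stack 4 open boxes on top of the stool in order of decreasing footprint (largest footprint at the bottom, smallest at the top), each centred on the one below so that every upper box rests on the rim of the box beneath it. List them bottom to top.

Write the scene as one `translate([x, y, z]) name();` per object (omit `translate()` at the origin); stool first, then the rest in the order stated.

stool();
translate([4, 19, 429]) open_box();
translate([5, 31, 650]) open_box_2();
translate([8, 44, 882]) open_box_3();
translate([11, 47, 986]) open_box_4();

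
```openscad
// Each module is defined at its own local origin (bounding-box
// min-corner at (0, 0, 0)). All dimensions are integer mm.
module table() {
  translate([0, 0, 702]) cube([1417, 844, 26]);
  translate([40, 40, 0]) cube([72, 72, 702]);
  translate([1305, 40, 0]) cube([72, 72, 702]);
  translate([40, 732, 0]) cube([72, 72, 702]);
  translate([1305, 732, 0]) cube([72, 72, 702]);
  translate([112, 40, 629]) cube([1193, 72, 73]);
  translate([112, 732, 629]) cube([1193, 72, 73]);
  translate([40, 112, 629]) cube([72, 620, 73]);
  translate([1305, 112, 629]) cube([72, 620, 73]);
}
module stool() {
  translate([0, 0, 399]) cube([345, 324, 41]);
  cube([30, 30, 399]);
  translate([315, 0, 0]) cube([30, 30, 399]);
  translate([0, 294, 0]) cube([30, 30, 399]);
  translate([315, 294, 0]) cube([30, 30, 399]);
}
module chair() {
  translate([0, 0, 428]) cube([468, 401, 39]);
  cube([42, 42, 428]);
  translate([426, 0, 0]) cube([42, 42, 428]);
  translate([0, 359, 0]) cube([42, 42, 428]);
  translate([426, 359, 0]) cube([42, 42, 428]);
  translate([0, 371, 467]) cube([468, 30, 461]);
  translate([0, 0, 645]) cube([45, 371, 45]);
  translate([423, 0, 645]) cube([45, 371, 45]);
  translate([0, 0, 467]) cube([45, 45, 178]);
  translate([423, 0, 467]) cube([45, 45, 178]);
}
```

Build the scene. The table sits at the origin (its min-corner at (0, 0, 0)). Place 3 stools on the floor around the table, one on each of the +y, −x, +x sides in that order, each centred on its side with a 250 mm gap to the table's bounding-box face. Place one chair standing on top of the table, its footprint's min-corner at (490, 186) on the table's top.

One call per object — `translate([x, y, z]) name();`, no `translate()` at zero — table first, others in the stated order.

table();
translate([536, 1094, 0]) stool();
translate([-595, 260, 0]) stool();
translate([1667, 260, 0]) stool();
translate([490, 186, 728]) chair();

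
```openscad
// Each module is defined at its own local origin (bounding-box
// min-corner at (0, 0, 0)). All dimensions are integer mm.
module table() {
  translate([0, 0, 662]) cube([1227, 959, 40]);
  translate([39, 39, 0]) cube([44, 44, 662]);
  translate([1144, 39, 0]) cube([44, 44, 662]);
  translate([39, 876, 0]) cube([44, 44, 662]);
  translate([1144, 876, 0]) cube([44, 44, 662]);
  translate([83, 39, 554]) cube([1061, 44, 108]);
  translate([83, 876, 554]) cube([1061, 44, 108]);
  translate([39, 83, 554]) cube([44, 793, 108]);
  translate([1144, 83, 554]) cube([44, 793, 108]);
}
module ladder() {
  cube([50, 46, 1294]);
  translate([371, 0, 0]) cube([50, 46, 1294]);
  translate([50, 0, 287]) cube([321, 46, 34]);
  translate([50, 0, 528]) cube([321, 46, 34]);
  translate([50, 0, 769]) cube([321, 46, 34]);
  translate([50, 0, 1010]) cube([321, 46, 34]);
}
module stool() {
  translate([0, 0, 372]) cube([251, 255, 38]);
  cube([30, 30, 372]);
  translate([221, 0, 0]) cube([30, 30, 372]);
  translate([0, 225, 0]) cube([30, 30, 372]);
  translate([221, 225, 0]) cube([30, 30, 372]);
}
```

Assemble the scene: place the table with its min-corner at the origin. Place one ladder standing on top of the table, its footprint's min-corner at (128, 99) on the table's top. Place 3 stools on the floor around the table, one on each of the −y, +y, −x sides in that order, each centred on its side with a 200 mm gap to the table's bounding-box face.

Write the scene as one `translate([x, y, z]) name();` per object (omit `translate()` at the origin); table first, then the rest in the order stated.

table();
translate([128, 99, 702]) ladder();
translate([488, -455, 0]) stool();
translate([488, 1159, 0]) stool();
translate([-451, 352, 0]) stool();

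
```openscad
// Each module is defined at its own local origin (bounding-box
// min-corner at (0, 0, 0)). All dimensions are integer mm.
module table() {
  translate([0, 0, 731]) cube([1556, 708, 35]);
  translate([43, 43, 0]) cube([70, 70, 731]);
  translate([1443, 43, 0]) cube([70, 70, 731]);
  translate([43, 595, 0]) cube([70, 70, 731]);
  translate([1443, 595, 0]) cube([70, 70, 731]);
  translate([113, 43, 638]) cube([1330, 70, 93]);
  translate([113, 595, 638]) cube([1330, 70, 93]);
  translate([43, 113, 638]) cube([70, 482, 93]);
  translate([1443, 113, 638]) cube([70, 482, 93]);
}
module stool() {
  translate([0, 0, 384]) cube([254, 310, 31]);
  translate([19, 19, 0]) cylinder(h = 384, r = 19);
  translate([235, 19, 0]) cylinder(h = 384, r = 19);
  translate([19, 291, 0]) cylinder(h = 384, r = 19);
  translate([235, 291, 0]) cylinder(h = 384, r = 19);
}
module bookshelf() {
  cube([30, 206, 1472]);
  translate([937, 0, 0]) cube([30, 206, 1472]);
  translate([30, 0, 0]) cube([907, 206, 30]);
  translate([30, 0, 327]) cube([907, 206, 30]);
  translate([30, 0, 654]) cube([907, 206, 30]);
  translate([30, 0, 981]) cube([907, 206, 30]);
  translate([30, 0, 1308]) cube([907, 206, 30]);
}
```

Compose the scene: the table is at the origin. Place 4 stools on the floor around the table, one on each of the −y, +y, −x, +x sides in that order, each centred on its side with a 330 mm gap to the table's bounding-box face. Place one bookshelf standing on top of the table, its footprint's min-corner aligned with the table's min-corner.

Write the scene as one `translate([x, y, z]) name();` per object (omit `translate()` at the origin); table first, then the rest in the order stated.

table();
translate([651, -640, 0]) stool();
translate([651, 1038, 0]) stool();
translate([-584, 199, 0]) stool();
translate([1886, 199, 0]) stool();
translate([0, 0, 766]) bookshelf();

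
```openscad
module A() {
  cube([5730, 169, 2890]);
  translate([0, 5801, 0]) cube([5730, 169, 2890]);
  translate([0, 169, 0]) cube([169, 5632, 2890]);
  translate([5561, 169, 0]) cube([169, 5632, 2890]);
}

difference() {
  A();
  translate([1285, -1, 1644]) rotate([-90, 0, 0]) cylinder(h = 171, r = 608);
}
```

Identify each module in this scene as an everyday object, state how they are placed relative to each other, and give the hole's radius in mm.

A is a house frame. The house frame has a circular hole through its front wall. The hole's radius is 608 mm.

The subtracted cylinder has r = 608 mm.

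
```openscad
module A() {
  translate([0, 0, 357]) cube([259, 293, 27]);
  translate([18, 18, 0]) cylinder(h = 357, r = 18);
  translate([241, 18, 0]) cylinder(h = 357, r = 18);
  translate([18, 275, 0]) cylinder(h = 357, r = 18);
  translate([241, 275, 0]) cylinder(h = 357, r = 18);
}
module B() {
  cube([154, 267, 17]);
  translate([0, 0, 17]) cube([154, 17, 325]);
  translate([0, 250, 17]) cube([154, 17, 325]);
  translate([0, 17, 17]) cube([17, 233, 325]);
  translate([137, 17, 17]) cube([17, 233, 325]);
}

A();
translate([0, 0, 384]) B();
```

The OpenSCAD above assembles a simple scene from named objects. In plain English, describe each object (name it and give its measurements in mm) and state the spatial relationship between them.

A is a four-legged stool. The seat is 259×293 mm, 27 mm thick, top at z = 384 mm. It stands on four round legs, each 36 mm in diameter, from z = 0 to the seat underside, each leg's axis is inset half a diameter from the nearest pair of seat edges (so the leg's bounding box is flush with the corner).

B is an open-topped rectangular box: outside dimensions 154×267×342 mm, with a uniform wall and base thickness of 17 mm. The base is a full 154×267 slab on the floor; four walls sit on top of the base. The front and back walls (the −y and +y sides) span the full width; the two side walls fit between them.

The open box is on top of the stool.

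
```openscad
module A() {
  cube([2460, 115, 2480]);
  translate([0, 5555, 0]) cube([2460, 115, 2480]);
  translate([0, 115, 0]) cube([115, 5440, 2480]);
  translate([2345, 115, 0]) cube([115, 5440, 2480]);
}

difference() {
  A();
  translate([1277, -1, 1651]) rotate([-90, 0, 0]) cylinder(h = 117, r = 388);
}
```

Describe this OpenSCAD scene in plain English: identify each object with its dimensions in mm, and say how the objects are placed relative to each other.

A is a box-shaped house frame (walls only): outside footprint 2460×5670 mm, wall height 2480 mm, wall thickness 115 mm. The two y-facing walls run the full x-width; the two x-facing walls fit between the inner faces of the y-facing walls.

The house frame has a circular hole of radius 388 mm through its front wall, centred at (x = 1277, z = 1651).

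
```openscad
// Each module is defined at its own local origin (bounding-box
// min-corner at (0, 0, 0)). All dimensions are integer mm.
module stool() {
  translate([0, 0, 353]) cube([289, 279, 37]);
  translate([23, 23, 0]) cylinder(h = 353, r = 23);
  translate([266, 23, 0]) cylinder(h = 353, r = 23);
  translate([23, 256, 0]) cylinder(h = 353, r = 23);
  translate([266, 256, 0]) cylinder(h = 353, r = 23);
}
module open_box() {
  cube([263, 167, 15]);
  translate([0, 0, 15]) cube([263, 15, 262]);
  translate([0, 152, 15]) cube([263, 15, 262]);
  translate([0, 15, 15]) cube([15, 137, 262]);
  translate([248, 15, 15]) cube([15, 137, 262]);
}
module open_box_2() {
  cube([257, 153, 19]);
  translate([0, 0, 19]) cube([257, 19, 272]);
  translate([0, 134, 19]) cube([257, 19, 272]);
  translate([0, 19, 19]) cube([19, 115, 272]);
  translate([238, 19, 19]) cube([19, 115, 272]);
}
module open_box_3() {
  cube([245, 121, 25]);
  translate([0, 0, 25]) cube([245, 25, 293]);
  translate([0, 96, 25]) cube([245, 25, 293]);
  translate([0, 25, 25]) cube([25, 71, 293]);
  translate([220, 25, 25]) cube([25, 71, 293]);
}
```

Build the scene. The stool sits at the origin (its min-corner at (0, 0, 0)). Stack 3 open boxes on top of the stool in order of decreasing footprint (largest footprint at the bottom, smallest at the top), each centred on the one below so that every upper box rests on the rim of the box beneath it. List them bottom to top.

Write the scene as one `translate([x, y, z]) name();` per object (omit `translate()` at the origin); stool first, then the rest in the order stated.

stool();
translate([13, 56, 390]) open_box();
translate([16, 63, 667]) open_box_2();
translate([22, 79, 958]) open_box_3();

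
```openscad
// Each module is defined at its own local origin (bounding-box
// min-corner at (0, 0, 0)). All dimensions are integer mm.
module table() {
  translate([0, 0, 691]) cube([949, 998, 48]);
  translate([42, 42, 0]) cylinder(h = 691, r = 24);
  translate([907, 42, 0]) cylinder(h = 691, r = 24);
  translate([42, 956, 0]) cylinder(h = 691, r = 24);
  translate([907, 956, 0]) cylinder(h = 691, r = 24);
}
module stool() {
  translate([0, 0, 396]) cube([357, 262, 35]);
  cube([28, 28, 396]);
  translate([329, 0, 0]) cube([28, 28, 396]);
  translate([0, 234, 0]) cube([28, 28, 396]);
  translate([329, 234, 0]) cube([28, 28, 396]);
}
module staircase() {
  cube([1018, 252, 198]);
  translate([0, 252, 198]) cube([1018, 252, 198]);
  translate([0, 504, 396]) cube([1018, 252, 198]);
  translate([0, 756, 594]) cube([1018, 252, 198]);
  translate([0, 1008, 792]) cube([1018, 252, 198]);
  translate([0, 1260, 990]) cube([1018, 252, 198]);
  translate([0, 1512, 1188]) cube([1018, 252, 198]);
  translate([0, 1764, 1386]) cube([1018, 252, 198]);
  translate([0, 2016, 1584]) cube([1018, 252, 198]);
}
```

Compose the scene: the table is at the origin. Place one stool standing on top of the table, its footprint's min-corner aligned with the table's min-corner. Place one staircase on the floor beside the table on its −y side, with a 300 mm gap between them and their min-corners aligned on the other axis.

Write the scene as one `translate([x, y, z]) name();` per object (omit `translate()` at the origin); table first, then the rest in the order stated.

table();
translate([0, 0, 739]) stool();
translate([0, -2568, 0]) staircase();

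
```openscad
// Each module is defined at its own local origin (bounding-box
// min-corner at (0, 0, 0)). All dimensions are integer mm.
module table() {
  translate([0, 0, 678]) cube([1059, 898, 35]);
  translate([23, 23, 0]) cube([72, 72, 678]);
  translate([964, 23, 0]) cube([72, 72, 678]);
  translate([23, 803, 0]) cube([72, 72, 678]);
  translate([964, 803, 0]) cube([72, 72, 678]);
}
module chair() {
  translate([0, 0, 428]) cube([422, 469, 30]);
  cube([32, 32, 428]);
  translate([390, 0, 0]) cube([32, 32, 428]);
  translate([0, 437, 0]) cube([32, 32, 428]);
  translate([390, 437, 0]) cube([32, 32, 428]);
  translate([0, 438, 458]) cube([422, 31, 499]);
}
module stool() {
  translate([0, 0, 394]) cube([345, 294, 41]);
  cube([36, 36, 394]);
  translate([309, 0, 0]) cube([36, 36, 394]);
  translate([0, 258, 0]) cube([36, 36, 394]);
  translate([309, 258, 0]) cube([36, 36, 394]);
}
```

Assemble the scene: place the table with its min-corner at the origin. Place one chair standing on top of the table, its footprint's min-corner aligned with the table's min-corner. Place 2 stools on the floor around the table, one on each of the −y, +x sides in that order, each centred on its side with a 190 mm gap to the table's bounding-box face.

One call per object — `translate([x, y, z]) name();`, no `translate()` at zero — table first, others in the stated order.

table();
translate([0, 0, 713]) chair();
translate([357, -484, 0]) stool();
translate([1249, 302, 0]) stool();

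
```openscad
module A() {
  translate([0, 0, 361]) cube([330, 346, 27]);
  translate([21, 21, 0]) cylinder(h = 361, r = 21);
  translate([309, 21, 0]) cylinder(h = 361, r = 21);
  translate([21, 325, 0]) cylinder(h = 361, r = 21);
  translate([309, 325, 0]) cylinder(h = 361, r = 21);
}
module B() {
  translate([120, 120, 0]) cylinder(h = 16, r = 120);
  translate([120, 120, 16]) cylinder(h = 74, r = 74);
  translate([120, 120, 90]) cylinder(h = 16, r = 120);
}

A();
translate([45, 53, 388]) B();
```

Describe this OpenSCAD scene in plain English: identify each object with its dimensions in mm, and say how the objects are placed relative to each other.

A is a four-legged stool. The seat is a 330×346×27 mm slab whose top surface is at z = 388 mm; four round legs, each 42 mm in diameter, run from the floor (z = 0) to the underside of the seat, each leg's axis is inset half a diameter from the nearest pair of seat edges (so the leg's bounding box is flush with the corner).

B is a spool: two coaxial disc flanges of radius 120 mm and thickness 16 mm, joined by a core cylinder of radius 74 mm and height 74 mm. The lower flange rests on z = 0 and the three cylinders share a vertical axis.

The spool is on top of the stool, centred.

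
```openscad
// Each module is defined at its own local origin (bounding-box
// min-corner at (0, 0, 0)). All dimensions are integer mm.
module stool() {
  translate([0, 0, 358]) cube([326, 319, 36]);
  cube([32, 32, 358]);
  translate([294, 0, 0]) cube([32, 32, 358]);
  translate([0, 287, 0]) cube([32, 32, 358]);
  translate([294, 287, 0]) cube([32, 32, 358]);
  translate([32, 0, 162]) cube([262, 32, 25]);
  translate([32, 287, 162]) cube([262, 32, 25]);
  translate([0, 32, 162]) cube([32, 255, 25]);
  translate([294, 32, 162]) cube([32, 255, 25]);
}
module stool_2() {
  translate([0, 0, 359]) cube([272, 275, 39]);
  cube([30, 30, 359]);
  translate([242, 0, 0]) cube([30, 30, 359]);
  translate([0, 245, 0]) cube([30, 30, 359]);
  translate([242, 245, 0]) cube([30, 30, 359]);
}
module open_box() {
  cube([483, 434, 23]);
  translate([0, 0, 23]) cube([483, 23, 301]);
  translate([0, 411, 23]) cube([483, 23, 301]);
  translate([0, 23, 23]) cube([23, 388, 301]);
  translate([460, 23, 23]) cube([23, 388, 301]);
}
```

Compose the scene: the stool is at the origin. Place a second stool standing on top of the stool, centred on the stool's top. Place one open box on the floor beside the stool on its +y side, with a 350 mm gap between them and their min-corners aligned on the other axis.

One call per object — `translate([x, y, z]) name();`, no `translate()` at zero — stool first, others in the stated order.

stool();
translate([27, 22, 394]) stool_2();
translate([0, 669, 0]) open_box();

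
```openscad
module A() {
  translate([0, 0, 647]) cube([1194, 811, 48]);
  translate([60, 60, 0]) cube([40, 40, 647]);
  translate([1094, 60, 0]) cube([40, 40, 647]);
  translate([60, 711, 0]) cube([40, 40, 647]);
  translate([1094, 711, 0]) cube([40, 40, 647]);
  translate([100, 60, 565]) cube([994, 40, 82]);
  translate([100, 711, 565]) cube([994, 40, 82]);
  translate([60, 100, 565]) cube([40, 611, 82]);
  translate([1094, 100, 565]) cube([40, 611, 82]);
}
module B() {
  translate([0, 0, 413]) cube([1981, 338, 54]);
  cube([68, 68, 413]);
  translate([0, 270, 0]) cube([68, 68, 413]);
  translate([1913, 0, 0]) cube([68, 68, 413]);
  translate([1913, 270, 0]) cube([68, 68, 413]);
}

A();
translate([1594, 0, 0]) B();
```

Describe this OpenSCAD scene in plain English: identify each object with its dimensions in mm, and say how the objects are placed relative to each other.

A is a table with a 1194×811 mm rectangular top, 48 mm thick, top surface at z = 695 mm, supported by four 40×40 mm square legs, each inset 60 mm from the nearest pair of top edges, running from the floor. Four apron rails, 40 mm thick and 82 mm tall, run between adjacent legs with their top edges flush with the underside of the top and their outer faces flush with the legs' outer faces.

B is a bench: a 1981×338 mm seat slab, 54 mm thick, top at z = 467 mm, on four 68×68 mm square legs flush with the seat corners and standing on z = 0.

The bench is on the floor beside the table on its +x side.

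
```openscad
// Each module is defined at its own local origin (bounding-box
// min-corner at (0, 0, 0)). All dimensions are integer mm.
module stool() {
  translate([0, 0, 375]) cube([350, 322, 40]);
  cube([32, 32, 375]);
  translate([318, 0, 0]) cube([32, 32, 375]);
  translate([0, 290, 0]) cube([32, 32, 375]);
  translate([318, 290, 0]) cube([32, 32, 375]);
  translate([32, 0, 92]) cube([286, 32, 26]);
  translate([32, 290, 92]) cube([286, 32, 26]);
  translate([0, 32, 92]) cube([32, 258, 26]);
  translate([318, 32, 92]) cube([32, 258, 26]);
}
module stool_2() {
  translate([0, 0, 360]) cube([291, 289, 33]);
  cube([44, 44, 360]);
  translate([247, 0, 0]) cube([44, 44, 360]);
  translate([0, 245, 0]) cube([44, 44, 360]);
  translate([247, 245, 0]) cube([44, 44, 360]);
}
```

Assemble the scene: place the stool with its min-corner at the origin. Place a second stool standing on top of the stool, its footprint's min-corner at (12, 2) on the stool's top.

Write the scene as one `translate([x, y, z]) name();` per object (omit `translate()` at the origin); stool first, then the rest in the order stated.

stool();
translate([12, 2, 415]) stool_2();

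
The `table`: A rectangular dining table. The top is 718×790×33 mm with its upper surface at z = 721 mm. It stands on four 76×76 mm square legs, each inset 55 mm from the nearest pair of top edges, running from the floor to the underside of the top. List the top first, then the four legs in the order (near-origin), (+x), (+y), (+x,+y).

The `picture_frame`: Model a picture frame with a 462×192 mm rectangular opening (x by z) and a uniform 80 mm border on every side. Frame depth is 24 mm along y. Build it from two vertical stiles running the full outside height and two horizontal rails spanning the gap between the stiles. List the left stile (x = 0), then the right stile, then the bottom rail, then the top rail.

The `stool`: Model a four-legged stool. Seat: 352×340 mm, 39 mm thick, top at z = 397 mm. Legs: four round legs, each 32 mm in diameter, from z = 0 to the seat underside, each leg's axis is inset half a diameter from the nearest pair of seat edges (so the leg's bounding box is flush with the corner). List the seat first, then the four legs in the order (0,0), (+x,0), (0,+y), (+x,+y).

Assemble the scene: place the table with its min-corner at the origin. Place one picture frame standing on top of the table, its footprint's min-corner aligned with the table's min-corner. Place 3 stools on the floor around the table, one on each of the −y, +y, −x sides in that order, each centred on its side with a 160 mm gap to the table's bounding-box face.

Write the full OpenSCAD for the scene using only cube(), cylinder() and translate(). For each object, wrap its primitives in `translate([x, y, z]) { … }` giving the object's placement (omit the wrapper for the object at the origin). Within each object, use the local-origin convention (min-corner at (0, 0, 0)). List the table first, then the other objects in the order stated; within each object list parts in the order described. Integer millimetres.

translate([0, 0, 688]) cube([718, 790, 33]);
translate([55, 55, 0]) cube([76, 76, 688]);
translate([587, 55, 0]) cube([76, 76, 688]);
translate([55, 659, 0]) cube([76, 76, 688]);
translate([587, 659, 0]) cube([76, 76, 688]);
translate([0, 0, 721]) {
  cube([80, 24, 352]);
  translate([542, 0, 0]) cube([80, 24, 352]);
  translate([80, 0, 0]) cube([462, 24, 80]);
  translate([80, 0, 272]) cube([462, 24, 80]);
}
translate([183, -500, 0]) {
  translate([0, 0, 358]) cube([352, 340, 39]);
  translate([16, 16, 0]) cylinder(h = 358, r = 16);
  translate([336, 16, 0]) cylinder(h = 358, r = 16);
  translate([16, 324, 0]) cylinder(h = 358, r = 16);
  translate([336, 324, 0]) cylinder(h = 358, r = 16);
}
translate([183, 950, 0]) {
  translate([0, 0, 358]) cube([352, 340, 39]);
  translate([16, 16, 0]) cylinder(h = 358, r = 16);
  translate([336, 16, 0]) cylinder(h = 358, r = 16);
  translate([16, 324, 0]) cylinder(h = 358, r = 16);
  translate([336, 324, 0]) cylinder(h = 358, r = 16);
}
translate([-512, 225, 0]) {
  translate([0, 0, 358]) cube([352, 340, 39]);
  translate([16, 16, 0]) cylinder(h = 358, r = 16);
  translate([336, 16, 0]) cylinder(h = 358, r = 16);
  translate([16, 324, 0]) cylinder(h = 358, r = 16);
  translate([336, 324, 0]) cylinder(h = 358, r = 16);
}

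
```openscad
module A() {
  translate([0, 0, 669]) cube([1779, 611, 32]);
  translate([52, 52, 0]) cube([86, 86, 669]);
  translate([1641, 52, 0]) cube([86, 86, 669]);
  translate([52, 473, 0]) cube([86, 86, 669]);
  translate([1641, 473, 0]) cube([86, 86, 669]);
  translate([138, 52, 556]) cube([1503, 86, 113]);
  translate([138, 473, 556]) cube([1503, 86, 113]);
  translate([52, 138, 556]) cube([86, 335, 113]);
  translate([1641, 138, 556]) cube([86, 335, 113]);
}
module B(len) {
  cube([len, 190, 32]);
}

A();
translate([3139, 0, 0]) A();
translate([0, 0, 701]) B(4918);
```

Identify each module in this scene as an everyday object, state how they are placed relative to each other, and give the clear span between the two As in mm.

A is a table. B is a beam. A beam spans the tops of two tables. The clear span between the two tables is 1360 mm.

Second table starts at x = 3139; first ends at x = 1779; clear span = 3139 − 1779 = 1360 mm.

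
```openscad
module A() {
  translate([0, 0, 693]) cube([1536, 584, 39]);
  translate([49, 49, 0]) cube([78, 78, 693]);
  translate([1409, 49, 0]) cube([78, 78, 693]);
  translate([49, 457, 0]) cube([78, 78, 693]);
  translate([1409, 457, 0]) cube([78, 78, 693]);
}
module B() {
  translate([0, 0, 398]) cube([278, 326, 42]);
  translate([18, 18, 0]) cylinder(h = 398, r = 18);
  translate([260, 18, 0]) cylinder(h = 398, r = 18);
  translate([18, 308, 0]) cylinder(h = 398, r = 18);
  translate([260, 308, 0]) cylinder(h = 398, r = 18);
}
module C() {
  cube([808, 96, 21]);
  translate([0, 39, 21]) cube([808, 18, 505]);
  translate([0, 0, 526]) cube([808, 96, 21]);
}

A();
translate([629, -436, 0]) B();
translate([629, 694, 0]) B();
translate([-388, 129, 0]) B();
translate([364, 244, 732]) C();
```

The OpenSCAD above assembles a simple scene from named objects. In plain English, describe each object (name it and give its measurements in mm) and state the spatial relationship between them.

A is a table: top 1536 mm (x) × 584 mm (y), 39 mm thick, upper face at z = 732 mm, on four 78×78 mm square legs, each inset 49 mm from the nearest pair of top edges, running from z = 0 to the bottom of the top.

B is a four-legged stool. The seat is 278×326 mm, 42 mm thick, top at z = 440 mm. It stands on four round legs, each 36 mm in diameter, from z = 0 to the seat underside, each leg's axis is inset half a diameter from the nearest pair of seat edges (so the leg's bounding box is flush with the corner).

C is an I-beam lying along x, 808 mm long. Overall section height 547 mm. Two flanges 96 mm wide (y) and 21 mm thick, one on the floor and one at the top; a web 18 mm thick runs between them, centred on the flange width.

Three stools sit around the table at the −y, +y, −x sides. The I-beam is on top of the table, centred.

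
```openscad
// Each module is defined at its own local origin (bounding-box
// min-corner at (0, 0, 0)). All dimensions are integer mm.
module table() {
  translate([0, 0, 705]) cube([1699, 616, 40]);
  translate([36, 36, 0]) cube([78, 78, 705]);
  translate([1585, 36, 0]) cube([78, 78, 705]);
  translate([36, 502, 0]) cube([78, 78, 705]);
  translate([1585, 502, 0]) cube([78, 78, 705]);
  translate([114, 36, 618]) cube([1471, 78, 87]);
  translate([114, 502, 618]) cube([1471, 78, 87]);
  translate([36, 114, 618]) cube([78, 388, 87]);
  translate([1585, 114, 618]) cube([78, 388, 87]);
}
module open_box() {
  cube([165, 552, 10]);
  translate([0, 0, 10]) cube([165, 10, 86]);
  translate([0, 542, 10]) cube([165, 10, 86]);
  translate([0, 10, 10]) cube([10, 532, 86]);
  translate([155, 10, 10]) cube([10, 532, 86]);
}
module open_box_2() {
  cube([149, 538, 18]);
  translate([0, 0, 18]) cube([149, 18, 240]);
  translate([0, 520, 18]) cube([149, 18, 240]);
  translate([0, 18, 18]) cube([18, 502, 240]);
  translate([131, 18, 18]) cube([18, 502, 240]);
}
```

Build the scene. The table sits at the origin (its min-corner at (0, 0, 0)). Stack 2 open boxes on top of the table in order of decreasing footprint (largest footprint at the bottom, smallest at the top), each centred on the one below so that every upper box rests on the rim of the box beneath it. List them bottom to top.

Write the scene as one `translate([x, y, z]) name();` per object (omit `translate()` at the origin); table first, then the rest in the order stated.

table();
translate([767, 32, 745]) open_box();
translate([775, 39, 841]) open_box_2();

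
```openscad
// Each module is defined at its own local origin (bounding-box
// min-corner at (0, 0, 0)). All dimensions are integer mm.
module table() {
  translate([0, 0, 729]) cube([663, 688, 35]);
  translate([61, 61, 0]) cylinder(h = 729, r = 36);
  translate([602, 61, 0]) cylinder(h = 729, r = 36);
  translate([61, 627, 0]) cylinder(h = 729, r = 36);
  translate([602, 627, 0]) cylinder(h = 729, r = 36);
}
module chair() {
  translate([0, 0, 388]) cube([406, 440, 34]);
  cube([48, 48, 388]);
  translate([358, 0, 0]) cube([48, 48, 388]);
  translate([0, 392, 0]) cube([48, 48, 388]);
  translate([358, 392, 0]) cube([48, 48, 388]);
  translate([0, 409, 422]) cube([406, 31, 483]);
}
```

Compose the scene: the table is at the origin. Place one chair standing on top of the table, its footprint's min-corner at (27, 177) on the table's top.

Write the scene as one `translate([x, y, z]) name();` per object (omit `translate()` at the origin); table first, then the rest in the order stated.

table();
translate([27, 177, 764]) chair();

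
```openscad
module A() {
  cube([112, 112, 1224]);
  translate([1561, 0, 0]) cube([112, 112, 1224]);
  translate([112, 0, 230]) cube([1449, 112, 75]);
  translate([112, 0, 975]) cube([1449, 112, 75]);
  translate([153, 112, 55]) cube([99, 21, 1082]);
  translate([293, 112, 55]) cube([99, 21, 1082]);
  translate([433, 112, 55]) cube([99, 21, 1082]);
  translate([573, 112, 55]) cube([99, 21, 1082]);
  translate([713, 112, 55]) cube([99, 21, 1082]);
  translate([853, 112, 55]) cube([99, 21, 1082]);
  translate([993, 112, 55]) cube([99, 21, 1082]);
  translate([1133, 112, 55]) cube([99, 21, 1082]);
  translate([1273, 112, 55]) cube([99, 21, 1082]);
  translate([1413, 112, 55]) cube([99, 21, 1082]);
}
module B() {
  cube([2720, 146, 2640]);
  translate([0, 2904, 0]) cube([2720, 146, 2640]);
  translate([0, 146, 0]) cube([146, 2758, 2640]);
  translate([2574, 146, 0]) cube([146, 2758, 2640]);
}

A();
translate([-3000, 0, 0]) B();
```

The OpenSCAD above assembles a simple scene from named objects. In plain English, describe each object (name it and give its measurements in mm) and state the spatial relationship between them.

A is a fence section. Two 112×112 mm posts, 1224 mm tall, stand on the floor with a clear span of 1449 mm between their inner faces. Two horizontal rails of 112×75 mm section span the gap between the posts with their undersides at z = 230 mm and z = 975 mm, flush with the posts' −y face. 10 pickets, each 99 mm wide, 21 mm thick and 1082 mm tall, are fixed to the +y face of the rails with their bottoms at z = 55 mm, evenly spaced across the span with equal gaps (rounded down to the nearest mm) at the −x end and between each pair — any rounding remainder accumulates at the +x end.

B is a box-shaped house frame (walls only): outside footprint 2720×3050 mm, wall height 2640 mm, wall thickness 146 mm. The two y-facing walls run the full x-width; the two x-facing walls fit between the inner faces of the y-facing walls.

The house frame is on the floor beside the fence section on its −x side.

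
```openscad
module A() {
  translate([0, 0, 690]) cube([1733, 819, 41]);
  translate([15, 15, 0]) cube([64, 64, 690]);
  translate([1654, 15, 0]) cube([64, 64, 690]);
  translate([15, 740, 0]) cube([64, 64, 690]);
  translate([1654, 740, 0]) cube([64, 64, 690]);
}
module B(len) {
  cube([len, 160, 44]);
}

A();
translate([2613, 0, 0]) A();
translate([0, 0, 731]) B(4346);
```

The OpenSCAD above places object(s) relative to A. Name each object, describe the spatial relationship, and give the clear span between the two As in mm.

A is a table. B is a beam. A beam spans the tops of two tables. The clear span between the two tables is 880 mm.

Second table starts at x = 2613; first ends at x = 1733; clear span = 2613 − 1733 = 880 mm.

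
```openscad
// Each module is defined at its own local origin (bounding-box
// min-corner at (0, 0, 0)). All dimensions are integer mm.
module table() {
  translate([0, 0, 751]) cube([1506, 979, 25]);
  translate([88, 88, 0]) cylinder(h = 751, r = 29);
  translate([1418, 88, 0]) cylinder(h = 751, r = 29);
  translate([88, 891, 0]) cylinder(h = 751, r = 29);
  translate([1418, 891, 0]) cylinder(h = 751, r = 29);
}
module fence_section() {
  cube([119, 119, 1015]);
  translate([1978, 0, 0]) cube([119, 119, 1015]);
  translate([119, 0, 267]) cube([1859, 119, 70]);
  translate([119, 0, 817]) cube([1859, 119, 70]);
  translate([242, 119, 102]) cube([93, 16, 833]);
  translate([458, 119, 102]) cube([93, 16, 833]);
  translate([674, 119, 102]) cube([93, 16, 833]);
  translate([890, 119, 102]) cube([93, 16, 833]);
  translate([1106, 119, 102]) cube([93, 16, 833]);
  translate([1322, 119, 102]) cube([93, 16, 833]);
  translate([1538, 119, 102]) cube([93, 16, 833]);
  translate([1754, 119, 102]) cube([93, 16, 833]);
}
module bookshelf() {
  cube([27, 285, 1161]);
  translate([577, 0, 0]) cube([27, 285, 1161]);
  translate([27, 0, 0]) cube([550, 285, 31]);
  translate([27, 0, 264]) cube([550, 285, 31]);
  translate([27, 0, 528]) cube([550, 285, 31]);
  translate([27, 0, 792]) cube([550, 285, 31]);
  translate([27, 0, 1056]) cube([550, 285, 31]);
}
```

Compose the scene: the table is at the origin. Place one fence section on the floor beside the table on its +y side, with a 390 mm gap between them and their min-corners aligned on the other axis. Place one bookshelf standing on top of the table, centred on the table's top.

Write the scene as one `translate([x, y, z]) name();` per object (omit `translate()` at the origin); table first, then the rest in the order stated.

table();
translate([0, 1369, 0]) fence_section();
translate([451, 347, 776]) bookshelf();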